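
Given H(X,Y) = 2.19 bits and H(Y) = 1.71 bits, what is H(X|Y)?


H(X|Y) = H(X,Y) - H(Y) = 2.19 - 1.71 = 0.48

0.48 bits


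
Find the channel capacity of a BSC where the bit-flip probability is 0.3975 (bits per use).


H(p) = -p*log2(p) - (1-p)*log2(1-p) = -0.3975*log2(0.3975) - 0.6025*log2(0.6025) = 0.529062 + 0.440408 = 0.9695. C = 1 - H(p) = 1 - 0.9695 = 0.0305

0.0305 bits


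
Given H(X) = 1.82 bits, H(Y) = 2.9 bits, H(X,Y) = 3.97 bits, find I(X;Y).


I(X;Y) = H(X) + H(Y) - H(X,Y) = 1.82 + 2.9 - 3.97 = 0.75

0.75 bits


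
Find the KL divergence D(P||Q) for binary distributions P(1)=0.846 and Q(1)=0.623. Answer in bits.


KL = p*log2(p/q) + (1-p)*log2((1-p)/(1-q)) = 0.846*log2(0.846/0.623) + 0.154*log2(0.154/0.377) = 0.1745

0.1745 bits


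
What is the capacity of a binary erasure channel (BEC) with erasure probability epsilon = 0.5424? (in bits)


C = 1 - epsilon = 1 - 0.5424 = 0.4576

0.4576 bits


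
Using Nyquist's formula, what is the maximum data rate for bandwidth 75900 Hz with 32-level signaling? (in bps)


Rate = 2 * B * log2(M) = 2 * 75900 * 5.0 = 759000.0

759000.0 bps


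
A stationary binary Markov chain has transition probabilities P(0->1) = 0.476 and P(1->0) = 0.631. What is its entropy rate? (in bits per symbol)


Stationary distribution: pi_0 = p10/(p01+p10) = 0.57, pi_1 = 0.43. Entropy rate H' = pi_0*H(p01) + pi_1*H(p10) = 0.57*0.9983 + 0.43*0.9499 = 0.9775

0.9775 bits/symbol


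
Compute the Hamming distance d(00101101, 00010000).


Count differing positions: . . ^ ^ ^ ^ . ^ = 5 differences

5


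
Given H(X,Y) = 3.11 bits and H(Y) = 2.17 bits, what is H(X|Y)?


H(X|Y) = H(X,Y) - H(Y) = 3.11 - 2.17 = 0.94

0.94 bits


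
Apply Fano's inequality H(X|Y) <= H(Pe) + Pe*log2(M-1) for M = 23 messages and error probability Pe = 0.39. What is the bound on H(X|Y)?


H(Pe) = -Pe*log2(Pe) - (1-Pe)*log2(1-Pe) = -0.39*log2(0.39) - 0.61*log2(0.61) = 0.529797 + 0.435002 = 0.9648. Pe*log2(M-1) = 0.39*log2(22) = 1.739178. Bound = H(Pe) + Pe*log2(M-1) = 0.529797 + 0.435002 + 1.739178 = 2.704

2.704 bits


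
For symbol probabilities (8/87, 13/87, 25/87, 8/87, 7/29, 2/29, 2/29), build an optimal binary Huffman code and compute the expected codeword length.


Huffman construction (repeatedly merge the two least-probable nodes; each merge adds 1 bit to every symbol beneath it): 2/29 + 2/29 = 4/29; 8/87 + 8/87 = 16/87; 4/29 + 13/87 = 25/87; 16/87 + 7/29 = 37/87; 25/87 + 25/87 = 50/87; 37/87 + 50/87 = 1. Resulting codeword lengths (in the order the probabilities were given): (3, 3, 2, 3, 2, 4, 4). L_avg = sum(p_i * l_i) = 8/87*3 + 13/87*3 + 25/87*2 + 8/87*3 + 7/29*2 + 2/29*4 + 2/29*4 = 227/87 = 2.6092

2.6092 bits


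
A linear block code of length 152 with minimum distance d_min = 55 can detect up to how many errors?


Detection capability = d_min - 1 = 55 - 1 = 54

54 errors


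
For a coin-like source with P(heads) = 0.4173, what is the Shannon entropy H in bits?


H = -p*log2(p) - (1-p)*log2(1-p). -0.4173*log2(0.4173) = 0.526150; -0.5827*log2(0.5827) = 0.454025. H = 0.526150 + 0.454025 = 0.9802

0.9802 bits


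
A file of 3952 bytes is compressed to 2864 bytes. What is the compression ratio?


Ratio = original / compressed = 3952 / 2864 = 1.3799

1.3799


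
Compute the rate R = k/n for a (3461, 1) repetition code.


Rate = k/n = 1/3461

1/3461


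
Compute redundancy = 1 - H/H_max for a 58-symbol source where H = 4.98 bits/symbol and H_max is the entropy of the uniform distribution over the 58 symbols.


H_max = log2(K) = log2(58) = 5.858 bits/symbol. Redundancy = 1 - H/H_max = 1 - 4.98/5.858 = 1 - 0.8501 = 0.1499

0.1499


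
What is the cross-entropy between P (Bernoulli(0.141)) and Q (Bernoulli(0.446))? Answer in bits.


H(P,Q) = -p*log2(q) - (1-p)*log2(1-q). -0.141*log2(0.446) = 0.164249; -0.859*log2(0.554) = 0.731904. H(P,Q) = 0.164249 + 0.731904 = 0.8962

0.8962 bits


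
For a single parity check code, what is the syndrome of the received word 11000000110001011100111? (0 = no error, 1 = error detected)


Syndrome = XOR of all bits = 1 XOR 1 XOR 0 XOR 0 XOR 0 XOR 0 XOR 0 XOR 0 XOR 1 XOR 1 XOR 0 XOR 0 XOR 0 XOR 1 XOR 0 XOR 1 XOR 1 XOR 1 XOR 0 XOR 0 XOR 1 XOR 1 XOR 1 = 1

1


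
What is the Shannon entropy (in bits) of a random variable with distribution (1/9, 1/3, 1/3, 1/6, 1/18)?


H = -sum(p_i * log2(p_i)). Terms: -(1/9)*log2(1/9) = 0.352214; -(1/3)*log2(1/3) = 0.528321; -(1/3)*log2(1/3) = 0.528321; -(1/6)*log2(1/6) = 0.430827; -(1/18)*log2(1/18) = 0.231663. H = 0.352214 + 0.528321 + 0.528321 + 0.430827 + 0.231663 = 2.0713

2.0713 bits


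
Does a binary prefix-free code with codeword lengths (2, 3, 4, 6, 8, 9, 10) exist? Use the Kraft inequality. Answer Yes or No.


Kraft sum = sum(2^(-l_i)) = 0.46, need <= 1. Result: satisfied (a binary prefix-free code with these lengths exists)

Yes


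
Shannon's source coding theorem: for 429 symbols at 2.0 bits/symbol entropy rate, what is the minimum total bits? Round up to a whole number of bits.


Minimum bits >= n * H = 429 * 2.0 = 858.0, rounded up to a whole number of bits = 858

858 bits


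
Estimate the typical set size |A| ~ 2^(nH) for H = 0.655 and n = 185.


log2|A_typical| = nH = 185 * 0.655 = 121.175, so |A_typical| ~ 2^121.175 = 3.001e+36

3.001e+36


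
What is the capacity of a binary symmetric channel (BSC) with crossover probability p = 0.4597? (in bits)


H(p) = -p*log2(p) - (1-p)*log2(1-p) = -0.4597*log2(0.4597) - 0.5403*log2(0.5403) = 0.515432 + 0.479877 = 0.9953. C = 1 - H(p) = 1 - 0.9953 = 0.0047

0.0047 bits


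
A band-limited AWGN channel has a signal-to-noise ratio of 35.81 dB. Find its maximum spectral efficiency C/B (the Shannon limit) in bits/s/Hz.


SNR_linear = 10^(35.81/10) = 3810.6582; C/B = log2(1 + SNR_linear) = log2(1 + 3810.6582) = 11.8962

11.8962 bits/s/Hz


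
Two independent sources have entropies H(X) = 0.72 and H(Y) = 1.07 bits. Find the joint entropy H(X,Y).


For independent variables, H(X,Y) = H(X) + H(Y) = 0.72 + 1.07 = 1.79

1.79 bits


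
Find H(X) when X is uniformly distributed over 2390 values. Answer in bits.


H = log2(n) = log2(2390) = 11.2228

11.2228 bits


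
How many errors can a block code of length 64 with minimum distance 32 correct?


Correction capability = floor((d-1)/2) = floor((32-1)/2) = 15

15 errors


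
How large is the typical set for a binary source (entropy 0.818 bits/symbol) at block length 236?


log2|A_typical| = nH = 236 * 0.818 = 193.048, so |A_typical| ~ 2^193.048 = 1.298e+58

1.298e+58


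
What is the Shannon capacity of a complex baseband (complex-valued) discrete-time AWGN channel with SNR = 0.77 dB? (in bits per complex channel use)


SNR_linear = 10^(0.77/10) = 1.194; C = log2(1 + SNR_linear) = log2(1 + 1.194) = 1.1336

1.1336 bits/channel use


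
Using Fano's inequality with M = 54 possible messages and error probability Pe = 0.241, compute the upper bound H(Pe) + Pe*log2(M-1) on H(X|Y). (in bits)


H(Pe) = -Pe*log2(Pe) - (1-Pe)*log2(1-Pe) = -0.241*log2(0.241) - 0.759*log2(0.759) = 0.494748 + 0.301952 = 0.7967. Pe*log2(M-1) = 0.241*log2(53) = 1.380429. Bound = H(Pe) + Pe*log2(M-1) = 0.494748 + 0.301952 + 1.380429 = 2.1771

2.1771 bits


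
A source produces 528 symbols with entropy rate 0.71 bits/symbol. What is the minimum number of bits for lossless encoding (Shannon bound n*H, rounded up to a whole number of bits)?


Minimum bits >= n * H = 528 * 0.71 = 374.88, rounded up to a whole number of bits = 375

375 bits


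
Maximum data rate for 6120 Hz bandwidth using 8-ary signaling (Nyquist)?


Rate = 2 * B * log2(M) = 2 * 6120 * 3.0 = 36720.0

36720.0 bps


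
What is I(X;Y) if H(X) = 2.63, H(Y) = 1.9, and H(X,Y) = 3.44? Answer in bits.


I(X;Y) = H(X) + H(Y) - H(X,Y) = 2.63 + 1.9 - 3.44 = 1.09

1.09 bits


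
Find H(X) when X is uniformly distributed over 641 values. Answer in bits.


H = log2(n) = log2(641) = 9.3242

9.3242 bits


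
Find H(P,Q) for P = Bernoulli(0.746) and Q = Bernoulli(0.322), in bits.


H(P,Q) = -p*log2(q) - (1-p)*log2(1-q). -0.746*log2(0.322) = 1.219611; -0.254*log2(0.678) = 0.142403. H(P,Q) = 1.219611 + 0.142403 = 1.362

1.362 bits


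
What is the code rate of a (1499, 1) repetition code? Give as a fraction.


Rate = k/n = 1/1499

1/1499


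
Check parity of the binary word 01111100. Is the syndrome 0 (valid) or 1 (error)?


Syndrome = XOR of all bits = 0 XOR 1 XOR 1 XOR 1 XOR 1 XOR 1 XOR 0 XOR 0 = 1

1


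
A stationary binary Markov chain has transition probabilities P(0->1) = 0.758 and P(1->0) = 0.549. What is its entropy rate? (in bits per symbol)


Stationary distribution: pi_0 = p10/(p01+p10) = 0.42, pi_1 = 0.58. Entropy rate H' = pi_0*H(p01) + pi_1*H(p10) = 0.42*0.7984 + 0.58*0.9931 = 0.9113

0.9113 bits/symbol


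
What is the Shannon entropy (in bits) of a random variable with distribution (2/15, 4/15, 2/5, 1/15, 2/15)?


H = -sum(p_i * log2(p_i)). Terms: -(2/15)*log2(2/15) = 0.387585; -(4/15)*log2(4/15) = 0.508504; -(2/5)*log2(2/5) = 0.528771; -(1/15)*log2(1/15) = 0.260459; -(2/15)*log2(2/15) = 0.387585. H = 0.387585 + 0.508504 + 0.528771 + 0.260459 + 0.387585 = 2.0729

2.0729 bits


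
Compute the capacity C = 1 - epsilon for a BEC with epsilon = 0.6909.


C = 1 - epsilon = 1 - 0.6909 = 0.3091

0.3091 bits


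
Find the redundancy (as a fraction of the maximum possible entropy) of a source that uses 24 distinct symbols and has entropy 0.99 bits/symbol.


H_max = log2(K) = log2(24) = 4.585 bits/symbol. Redundancy = 1 - H/H_max = 1 - 0.99/4.585 = 1 - 0.2159 = 0.7841

0.7841


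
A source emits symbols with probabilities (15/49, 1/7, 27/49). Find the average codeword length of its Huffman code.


Huffman construction (repeatedly merge the two least-probable nodes; each merge adds 1 bit to every symbol beneath it): 1/7 + 15/49 = 22/49; 22/49 + 27/49 = 1. Resulting codeword lengths (in the order the probabilities were given): (2, 2, 1). L_avg = sum(p_i * l_i) = 15/49*2 + 1/7*2 + 27/49*1 = 71/49 = 1.449

1.449 bits


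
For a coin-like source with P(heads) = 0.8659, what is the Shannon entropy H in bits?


H = -p*log2(p) - (1-p)*log2(1-p). -0.8659*log2(0.8659) = 0.179871; -0.1341*log2(0.1341) = 0.388705. H = 0.179871 + 0.388705 = 0.5686

0.5686 bits


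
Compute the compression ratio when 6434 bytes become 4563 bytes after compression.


Ratio = original / compressed = 6434 / 4563 = 1.41

1.41


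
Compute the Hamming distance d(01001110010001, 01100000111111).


Count differing positions: . . ^ . ^ ^ ^ . ^ . ^ ^ ^ . = 8 differences

8


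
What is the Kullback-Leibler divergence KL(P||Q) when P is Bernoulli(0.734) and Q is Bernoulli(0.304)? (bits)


KL = p*log2(p/q) + (1-p)*log2((1-p)/(1-q)) = 0.734*log2(0.734/0.304) + 0.266*log2(0.266/0.696) = 0.5643

0.5643 bits


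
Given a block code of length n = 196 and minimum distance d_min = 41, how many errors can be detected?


Detection capability = d_min - 1 = 41 - 1 = 40

40 errors


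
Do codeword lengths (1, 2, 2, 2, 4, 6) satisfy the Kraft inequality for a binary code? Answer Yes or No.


Kraft sum = sum(2^(-l_i)) = 1.3281, need <= 1. Result: violated (a binary prefix-free code with these lengths cannot exist)

No


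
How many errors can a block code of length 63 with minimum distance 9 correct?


Correction capability = floor((d-1)/2) = floor((9-1)/2) = 4

4 errors


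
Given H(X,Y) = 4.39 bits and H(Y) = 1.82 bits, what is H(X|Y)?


H(X|Y) = H(X,Y) - H(Y) = 4.39 - 1.82 = 2.57

2.57 bits


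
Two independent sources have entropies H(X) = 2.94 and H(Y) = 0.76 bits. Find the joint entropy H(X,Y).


For independent variables, H(X,Y) = H(X) + H(Y) = 2.94 + 0.76 = 3.7

3.7 bits


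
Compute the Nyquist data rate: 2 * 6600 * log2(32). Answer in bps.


Rate = 2 * B * log2(M) = 2 * 6600 * 5.0 = 66000.0

66000.0 bps


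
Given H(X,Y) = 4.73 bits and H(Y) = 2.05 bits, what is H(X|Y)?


H(X|Y) = H(X,Y) - H(Y) = 4.73 - 2.05 = 2.68

2.68 bits


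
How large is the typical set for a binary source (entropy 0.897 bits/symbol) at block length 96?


log2|A_typical| = nH = 96 * 0.897 = 86.112, so |A_typical| ~ 2^86.112 = 8.362e+25

8.362e+25


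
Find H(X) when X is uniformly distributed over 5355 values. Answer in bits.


H = log2(n) = log2(5355) = 12.3867

12.3867 bits


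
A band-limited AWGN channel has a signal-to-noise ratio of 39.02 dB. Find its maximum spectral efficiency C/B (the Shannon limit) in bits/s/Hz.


SNR_linear = 10^(39.02/10) = 7979.9469; C/B = log2(1 + SNR_linear) = log2(1 + 7979.9469) = 12.9623

12.9623 bits/s/Hz


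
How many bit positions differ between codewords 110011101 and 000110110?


Count differing positions: ^ ^ . ^ . ^ . ^ ^ = 6 differences

6


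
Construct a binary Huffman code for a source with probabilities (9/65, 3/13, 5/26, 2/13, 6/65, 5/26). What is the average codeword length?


Huffman construction (repeatedly merge the two least-probable nodes; each merge adds 1 bit to every symbol beneath it): 6/65 + 9/65 = 3/13; 2/13 + 5/26 = 9/26; 5/26 + 3/13 = 11/26; 3/13 + 9/26 = 15/26; 11/26 + 15/26 = 1. Resulting codeword lengths (in the order the probabilities were given): (3, 2, 3, 3, 3, 2). L_avg = sum(p_i * l_i) = 9/65*3 + 3/13*2 + 5/26*3 + 2/13*3 + 6/65*3 + 5/26*2 = 67/26 = 2.5769

2.5769 bits


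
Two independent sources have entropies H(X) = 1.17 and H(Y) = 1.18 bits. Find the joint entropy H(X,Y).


For independent variables, H(X,Y) = H(X) + H(Y) = 1.17 + 1.18 = 2.35

2.35 bits


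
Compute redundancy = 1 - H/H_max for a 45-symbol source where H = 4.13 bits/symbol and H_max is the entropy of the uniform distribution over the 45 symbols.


H_max = log2(K) = log2(45) = 5.4919 bits/symbol. Redundancy = 1 - H/H_max = 1 - 4.13/5.4919 = 1 - 0.752 = 0.248

0.248


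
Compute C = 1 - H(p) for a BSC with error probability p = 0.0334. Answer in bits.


H(p) = -p*log2(p) - (1-p)*log2(1-p) = -0.0334*log2(0.0334) - 0.9666*log2(0.9666) = 0.163794 + 0.047372 = 0.2112. C = 1 - H(p) = 1 - 0.2112 = 0.7888

0.7888 bits


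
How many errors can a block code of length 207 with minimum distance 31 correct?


Correction capability = floor((d-1)/2) = floor((31-1)/2) = 15

15 errors


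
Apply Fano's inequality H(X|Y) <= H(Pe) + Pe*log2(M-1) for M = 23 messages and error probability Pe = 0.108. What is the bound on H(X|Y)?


H(Pe) = -Pe*log2(Pe) - (1-Pe)*log2(1-Pe) = -0.108*log2(0.108) - 0.892*log2(0.892) = 0.346777 + 0.147077 = 0.4939. Pe*log2(M-1) = 0.108*log2(22) = 0.481619. Bound = H(Pe) + Pe*log2(M-1) = 0.346777 + 0.147077 + 0.481619 = 0.9755

0.9755 bits


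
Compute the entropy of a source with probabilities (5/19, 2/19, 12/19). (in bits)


H = -sum(p_i * log2(p_i)). Terms: -(5/19)*log2(5/19) = 0.506842; -(2/19)*log2(2/19) = 0.341887; -(12/19)*log2(12/19) = 0.418715. H = 0.506842 + 0.341887 + 0.418715 = 1.2674

1.2674 bits


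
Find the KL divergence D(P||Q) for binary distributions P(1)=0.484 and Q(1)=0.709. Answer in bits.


KL = p*log2(p/q) + (1-p)*log2((1-p)/(1-q)) = 0.484*log2(0.484/0.709) + 0.516*log2(0.516/0.291) = 0.1598

0.1598 bits


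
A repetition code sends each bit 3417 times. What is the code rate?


Rate = k/n = 1/3417

1/3417


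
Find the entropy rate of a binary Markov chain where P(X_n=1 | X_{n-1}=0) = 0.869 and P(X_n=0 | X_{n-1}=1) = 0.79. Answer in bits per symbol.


Stationary distribution: pi_0 = p10/(p01+p10) = 0.4762, pi_1 = 0.5238. Entropy rate H' = pi_0*H(p01) + pi_1*H(p10) = 0.4762*0.5602 + 0.5238*0.7415 = 0.6551

0.6551 bits/symbol


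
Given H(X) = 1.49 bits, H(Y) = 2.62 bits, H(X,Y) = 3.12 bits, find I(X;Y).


I(X;Y) = H(X) + H(Y) - H(X,Y) = 1.49 + 2.62 - 3.12 = 0.99

0.99 bits


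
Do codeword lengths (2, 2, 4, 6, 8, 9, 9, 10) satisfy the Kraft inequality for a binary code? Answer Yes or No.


Kraft sum = sum(2^(-l_i)) = 0.5869, need <= 1. Result: satisfied (a binary prefix-free code with these lengths exists)

Yes


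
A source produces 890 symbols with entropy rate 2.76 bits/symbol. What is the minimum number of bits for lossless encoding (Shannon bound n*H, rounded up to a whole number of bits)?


Minimum bits >= n * H = 890 * 2.76 = 2456.4, rounded up to a whole number of bits = 2457

2457 bits


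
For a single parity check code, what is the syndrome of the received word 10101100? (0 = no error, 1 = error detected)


Syndrome = XOR of all bits = 1 XOR 0 XOR 1 XOR 0 XOR 1 XOR 1 XOR 0 XOR 0 = 0

0


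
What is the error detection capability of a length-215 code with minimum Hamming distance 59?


Detection capability = d_min - 1 = 59 - 1 = 58

58 errors


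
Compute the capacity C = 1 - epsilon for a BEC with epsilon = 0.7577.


C = 1 - epsilon = 1 - 0.7577 = 0.2423

0.2423 bits


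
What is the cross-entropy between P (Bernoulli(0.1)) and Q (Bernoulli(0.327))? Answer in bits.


H(P,Q) = -p*log2(q) - (1-p)*log2(1-q). -0.1*log2(0.327) = 0.161264; -0.9*log2(0.673) = 0.514189. H(P,Q) = 0.161264 + 0.514189 = 0.6755

0.6755 bits


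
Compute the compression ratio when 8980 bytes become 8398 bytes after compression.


Ratio = original / compressed = 8980 / 8398 = 1.0693

1.0693


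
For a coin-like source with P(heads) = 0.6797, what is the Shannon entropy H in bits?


H = -p*log2(p) - (1-p)*log2(1-p). -0.6797*log2(0.6797) = 0.378613; -0.3203*log2(0.3203) = 0.526094. H = 0.378613 + 0.526094 = 0.9047

0.9047 bits


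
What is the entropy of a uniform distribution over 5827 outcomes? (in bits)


H = log2(n) = log2(5827) = 12.5085

12.5085 bits


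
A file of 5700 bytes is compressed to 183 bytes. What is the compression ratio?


Ratio = original / compressed = 5700 / 183 = 31.1475

31.1475


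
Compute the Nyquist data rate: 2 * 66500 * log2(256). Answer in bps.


Rate = 2 * B * log2(M) = 2 * 66500 * 8.0 = 1064000.0

1064000.0 bps


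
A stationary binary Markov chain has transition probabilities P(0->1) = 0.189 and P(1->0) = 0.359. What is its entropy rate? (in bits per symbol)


Stationary distribution: pi_0 = p10/(p01+p10) = 0.6551, pi_1 = 0.3449. Entropy rate H' = pi_0*H(p01) + pi_1*H(p10) = 0.6551*0.6994 + 0.3449*0.9418 = 0.783

0.783 bits/symbol


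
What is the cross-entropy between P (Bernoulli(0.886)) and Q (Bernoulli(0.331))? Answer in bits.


H(P,Q) = -p*log2(q) - (1-p)*log2(1-q). -0.886*log2(0.331) = 1.413256; -0.114*log2(0.669) = 0.066111. H(P,Q) = 1.413256 + 0.066111 = 1.4794

1.4794 bits


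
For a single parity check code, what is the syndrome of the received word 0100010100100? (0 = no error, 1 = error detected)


Syndrome = XOR of all bits = 0 XOR 1 XOR 0 XOR 0 XOR 0 XOR 1 XOR 0 XOR 1 XOR 0 XOR 0 XOR 1 XOR 0 XOR 0 = 0

0


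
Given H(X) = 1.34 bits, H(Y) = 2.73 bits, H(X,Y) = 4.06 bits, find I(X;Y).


I(X;Y) = H(X) + H(Y) - H(X,Y) = 1.34 + 2.73 - 4.06 = 0.01

0.01 bits


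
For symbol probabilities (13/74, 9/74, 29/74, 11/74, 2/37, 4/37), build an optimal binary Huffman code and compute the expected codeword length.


Huffman construction (repeatedly merge the two least-probable nodes; each merge adds 1 bit to every symbol beneath it): 2/37 + 4/37 = 6/37; 9/74 + 11/74 = 10/37; 6/37 + 13/74 = 25/74; 10/37 + 25/74 = 45/74; 29/74 + 45/74 = 1. Resulting codeword lengths (in the order the probabilities were given): (3, 3, 1, 3, 4, 4). L_avg = sum(p_i * l_i) = 13/74*3 + 9/74*3 + 29/74*1 + 11/74*3 + 2/37*4 + 4/37*4 = 88/37 = 2.3784

2.3784 bits


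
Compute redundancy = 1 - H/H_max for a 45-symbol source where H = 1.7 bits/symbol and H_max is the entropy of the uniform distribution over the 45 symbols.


H_max = log2(K) = log2(45) = 5.4919 bits/symbol. Redundancy = 1 - H/H_max = 1 - 1.7/5.4919 = 1 - 0.3095 = 0.6905

0.6905


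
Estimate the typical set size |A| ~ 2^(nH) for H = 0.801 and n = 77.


log2|A_typical| = nH = 77 * 0.801 = 61.677, so |A_typical| ~ 2^61.677 = 3.687e+18

3.687e+18


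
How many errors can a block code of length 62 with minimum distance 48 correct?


Correction capability = floor((d-1)/2) = floor((48-1)/2) = 23

23 errors


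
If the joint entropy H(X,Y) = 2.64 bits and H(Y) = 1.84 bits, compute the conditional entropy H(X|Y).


H(X|Y) = H(X,Y) - H(Y) = 2.64 - 1.84 = 0.8

0.8 bits


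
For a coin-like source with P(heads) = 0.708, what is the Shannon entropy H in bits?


H = -p*log2(p) - (1-p)*log2(1-p). -0.708*log2(0.708) = 0.352711; -0.292*log2(0.292) = 0.518580. H = 0.352711 + 0.518580 = 0.8713

0.8713 bits


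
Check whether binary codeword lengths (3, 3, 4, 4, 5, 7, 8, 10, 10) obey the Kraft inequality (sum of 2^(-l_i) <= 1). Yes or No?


Kraft sum = sum(2^(-l_i)) = 0.4199, need <= 1. Result: satisfied (a binary prefix-free code with these lengths exists)

Yes


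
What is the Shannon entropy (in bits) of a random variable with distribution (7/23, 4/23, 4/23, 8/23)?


H = -sum(p_i * log2(p_i)). Terms: -(7/23)*log2(7/23) = 0.522324; -(4/23)*log2(4/23) = 0.438880; -(4/23)*log2(4/23) = 0.438880; -(8/23)*log2(8/23) = 0.529935. H = 0.522324 + 0.438880 + 0.438880 + 0.529935 = 1.93

1.93 bits


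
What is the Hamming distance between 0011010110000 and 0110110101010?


Count differing positions: . ^ . ^ ^ . . . ^ ^ . ^ . = 6 differences

6


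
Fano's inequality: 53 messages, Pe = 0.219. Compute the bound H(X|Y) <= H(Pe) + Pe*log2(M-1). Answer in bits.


H(Pe) = -Pe*log2(Pe) - (1-Pe)*log2(1-Pe) = -0.219*log2(0.219) - 0.781*log2(0.781) = 0.479828 + 0.278509 = 0.7583. Pe*log2(M-1) = 0.219*log2(52) = 1.248396. Bound = H(Pe) + Pe*log2(M-1) = 0.479828 + 0.278509 + 1.248396 = 2.0067

2.0067 bits


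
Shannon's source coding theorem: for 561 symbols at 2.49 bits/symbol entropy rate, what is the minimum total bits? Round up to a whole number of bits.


Minimum bits >= n * H = 561 * 2.49 = 1396.89, rounded up to a whole number of bits = 1397

1397 bits


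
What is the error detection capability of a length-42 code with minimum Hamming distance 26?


Detection capability = d_min - 1 = 26 - 1 = 25

25 errors


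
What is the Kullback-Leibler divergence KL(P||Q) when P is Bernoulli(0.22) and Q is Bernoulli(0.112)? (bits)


KL = p*log2(p/q) + (1-p)*log2((1-p)/(1-q)) = 0.22*log2(0.22/0.112) + 0.78*log2(0.78/0.888) = 0.0684

0.0684 bits


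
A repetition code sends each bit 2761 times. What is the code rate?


Rate = k/n = 1/2761

1/2761


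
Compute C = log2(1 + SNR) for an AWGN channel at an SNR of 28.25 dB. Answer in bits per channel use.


SNR_linear = 10^(28.25/10) = 668.3439; C = log2(1 + SNR_linear) = log2(1 + 668.3439) = 9.3866

9.3866 bits/channel use


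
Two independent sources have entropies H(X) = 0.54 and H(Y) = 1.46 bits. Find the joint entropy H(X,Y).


For independent variables, H(X,Y) = H(X) + H(Y) = 0.54 + 1.46 = 2.0

2.0 bits


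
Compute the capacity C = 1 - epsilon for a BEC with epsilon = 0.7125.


C = 1 - epsilon = 1 - 0.7125 = 0.2875

0.2875 bits


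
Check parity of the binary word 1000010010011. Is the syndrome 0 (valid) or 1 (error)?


Syndrome = XOR of all bits = 1 XOR 0 XOR 0 XOR 0 XOR 0 XOR 1 XOR 0 XOR 0 XOR 1 XOR 0 XOR 0 XOR 1 XOR 1 = 1

1


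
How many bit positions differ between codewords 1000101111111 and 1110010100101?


Count differing positions: . ^ ^ . ^ ^ ^ . ^ ^ . ^ . = 8 differences

8


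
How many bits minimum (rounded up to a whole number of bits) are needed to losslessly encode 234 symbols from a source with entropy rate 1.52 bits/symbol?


Minimum bits >= n * H = 234 * 1.52 = 355.68, rounded up to a whole number of bits = 356

356 bits


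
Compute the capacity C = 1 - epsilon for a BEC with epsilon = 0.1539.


C = 1 - epsilon = 1 - 0.1539 = 0.8461

0.8461 bits


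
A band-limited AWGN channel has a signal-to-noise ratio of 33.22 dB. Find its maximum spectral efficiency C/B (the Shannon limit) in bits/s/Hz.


SNR_linear = 10^(33.22/10) = 2098.9399; C/B = log2(1 + SNR_linear) = log2(1 + 2098.9399) = 11.0361

11.0361 bits/s/Hz


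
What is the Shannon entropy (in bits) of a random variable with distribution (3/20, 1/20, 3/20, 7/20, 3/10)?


H = -sum(p_i * log2(p_i)). Terms: -(3/20)*log2(3/20) = 0.410545; -(1/20)*log2(1/20) = 0.216096; -(3/20)*log2(3/20) = 0.410545; -(7/20)*log2(7/20) = 0.530101; -(3/10)*log2(3/10) = 0.521090. H = 0.410545 + 0.216096 + 0.410545 + 0.530101 + 0.521090 = 2.0884

2.0884 bits


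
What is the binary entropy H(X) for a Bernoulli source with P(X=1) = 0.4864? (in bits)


H = -p*log2(p) - (1-p)*log2(1-p). -0.4864*log2(0.4864) = 0.505751; -0.5136*log2(0.5136) = 0.493715. H = 0.505751 + 0.493715 = 0.9995

0.9995 bits


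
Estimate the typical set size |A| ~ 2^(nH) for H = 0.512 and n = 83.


log2|A_typical| = nH = 83 * 0.512 = 42.496, so |A_typical| ~ 2^42.496 = 6.203e+12

6.203e+12


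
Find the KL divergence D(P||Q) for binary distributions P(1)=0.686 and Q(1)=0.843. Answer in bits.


KL = p*log2(p/q) + (1-p)*log2((1-p)/(1-q)) = 0.686*log2(0.686/0.843) + 0.314*log2(0.314/0.157) = 0.11

0.11 bits


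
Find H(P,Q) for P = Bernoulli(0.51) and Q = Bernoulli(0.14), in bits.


H(P,Q) = -p*log2(q) - (1-p)*log2(1-q). -0.51*log2(0.14) = 1.446616; -0.49*log2(0.86) = 0.106620. H(P,Q) = 1.446616 + 0.106620 = 1.5532

1.5532 bits


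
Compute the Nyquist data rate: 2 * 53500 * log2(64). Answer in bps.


Rate = 2 * B * log2(M) = 2 * 53500 * 6.0 = 642000.0

642000.0 bps


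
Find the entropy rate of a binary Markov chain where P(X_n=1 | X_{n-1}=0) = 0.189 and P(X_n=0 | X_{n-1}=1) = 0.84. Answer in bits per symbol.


Stationary distribution: pi_0 = p10/(p01+p10) = 0.8163, pi_1 = 0.1837. Entropy rate H' = pi_0*H(p01) + pi_1*H(p10) = 0.8163*0.6994 + 0.1837*0.6343 = 0.6874

0.6874 bits/symbol


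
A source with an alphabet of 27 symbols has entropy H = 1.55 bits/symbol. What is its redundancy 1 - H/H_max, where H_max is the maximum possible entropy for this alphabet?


H_max = log2(K) = log2(27) = 4.7549 bits/symbol. Redundancy = 1 - H/H_max = 1 - 1.55/4.7549 = 1 - 0.326 = 0.674

0.674


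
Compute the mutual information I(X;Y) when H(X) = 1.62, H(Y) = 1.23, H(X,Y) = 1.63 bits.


I(X;Y) = H(X) + H(Y) - H(X,Y) = 1.62 + 1.23 - 1.63 = 1.22

1.22 bits


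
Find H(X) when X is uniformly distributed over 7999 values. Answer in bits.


H = log2(n) = log2(7999) = 12.9656

12.9656 bits


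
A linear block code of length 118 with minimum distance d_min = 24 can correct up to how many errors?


Correction capability = floor((d-1)/2) = floor((24-1)/2) = 11

11 errors


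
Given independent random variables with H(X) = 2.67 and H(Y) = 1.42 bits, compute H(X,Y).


For independent variables, H(X,Y) = H(X) + H(Y) = 2.67 + 1.42 = 4.09

4.09 bits


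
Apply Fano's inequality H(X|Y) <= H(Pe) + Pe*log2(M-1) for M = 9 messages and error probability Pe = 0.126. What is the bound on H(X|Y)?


H(Pe) = -Pe*log2(Pe) - (1-Pe)*log2(1-Pe) = -0.126*log2(0.126) - 0.874*log2(0.874) = 0.376552 + 0.169814 = 0.5464. Pe*log2(M-1) = 0.126*log2(8) = 0.378000. Bound = H(Pe) + Pe*log2(M-1) = 0.376552 + 0.169814 + 0.378000 = 0.9244

0.9244 bits


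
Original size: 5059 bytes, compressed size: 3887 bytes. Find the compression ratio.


Ratio = original / compressed = 5059 / 3887 = 1.3015

1.3015


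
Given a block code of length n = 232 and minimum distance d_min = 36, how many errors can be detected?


Detection capability = d_min - 1 = 36 - 1 = 35

35 errors


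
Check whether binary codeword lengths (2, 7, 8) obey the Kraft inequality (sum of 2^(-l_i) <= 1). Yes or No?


Kraft sum = sum(2^(-l_i)) = 0.2617, need <= 1. Result: satisfied (a binary prefix-free code with these lengths exists)

Yes


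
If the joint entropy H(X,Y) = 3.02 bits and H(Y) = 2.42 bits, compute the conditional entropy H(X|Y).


H(X|Y) = H(X,Y) - H(Y) = 3.02 - 2.42 = 0.6

0.6 bits


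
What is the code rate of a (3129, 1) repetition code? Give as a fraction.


Rate = k/n = 1/3129

1/3129


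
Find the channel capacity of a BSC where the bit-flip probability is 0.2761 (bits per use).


H(p) = -p*log2(p) - (1-p)*log2(1-p) = -0.2761*log2(0.2761) - 0.7239*log2(0.7239) = 0.512645 + 0.337437 = 0.8501. C = 1 - H(p) = 1 - 0.8501 = 0.1499

0.1499 bits


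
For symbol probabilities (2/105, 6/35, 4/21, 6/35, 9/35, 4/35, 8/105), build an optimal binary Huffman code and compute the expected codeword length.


Huffman construction (repeatedly merge the two least-probable nodes; each merge adds 1 bit to every symbol beneath it): 2/105 + 8/105 = 2/21; 2/21 + 4/35 = 22/105; 6/35 + 6/35 = 12/35; 4/21 + 22/105 = 2/5; 9/35 + 12/35 = 3/5; 2/5 + 3/5 = 1. Resulting codeword lengths (in the order the probabilities were given): (4, 3, 2, 3, 2, 3, 4). L_avg = sum(p_i * l_i) = 2/105*4 + 6/35*3 + 4/21*2 + 6/35*3 + 9/35*2 + 4/35*3 + 8/105*4 = 278/105 = 2.6476

2.6476 bits


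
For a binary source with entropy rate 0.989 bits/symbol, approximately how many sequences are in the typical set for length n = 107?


log2|A_typical| = nH = 107 * 0.989 = 105.823, so |A_typical| ~ 2^105.823 = 7.176e+31

7.176e+31


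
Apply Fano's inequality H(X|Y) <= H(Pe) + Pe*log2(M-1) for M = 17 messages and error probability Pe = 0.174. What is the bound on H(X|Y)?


H(Pe) = -Pe*log2(Pe) - (1-Pe)*log2(1-Pe) = -0.174*log2(0.174) - 0.826*log2(0.826) = 0.438974 + 0.227799 = 0.6668. Pe*log2(M-1) = 0.174*log2(16) = 0.696000. Bound = H(Pe) + Pe*log2(M-1) = 0.438974 + 0.227799 + 0.696000 = 1.3628

1.3628 bits


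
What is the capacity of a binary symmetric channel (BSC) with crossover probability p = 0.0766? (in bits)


H(p) = -p*log2(p) - (1-p)*log2(1-p) = -0.0766*log2(0.0766) - 0.9234*log2(0.9234) = 0.283919 + 0.106165 = 0.3901. C = 1 - H(p) = 1 - 0.3901 = 0.6099

0.6099 bits


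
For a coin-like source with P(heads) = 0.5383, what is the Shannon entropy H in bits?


H = -p*log2(p) - (1-p)*log2(1-p). -0.5383*log2(0.5383) = 0.480981; -0.4617*log2(0.4617) = 0.514783. H = 0.480981 + 0.514783 = 0.9958

0.9958 bits


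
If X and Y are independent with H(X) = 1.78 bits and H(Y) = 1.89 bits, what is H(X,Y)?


For independent variables, H(X,Y) = H(X) + H(Y) = 1.78 + 1.89 = 3.67

3.67 bits


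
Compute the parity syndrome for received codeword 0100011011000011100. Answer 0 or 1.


Syndrome = XOR of all bits = 0 XOR 1 XOR 0 XOR 0 XOR 0 XOR 1 XOR 1 XOR 0 XOR 1 XOR 1 XOR 0 XOR 0 XOR 0 XOR 0 XOR 1 XOR 1 XOR 1 XOR 0 XOR 0 = 0

0


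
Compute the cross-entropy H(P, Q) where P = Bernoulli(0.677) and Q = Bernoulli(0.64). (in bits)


H(P,Q) = -p*log2(q) - (1-p)*log2(1-q). -0.677*log2(0.64) = 0.435891; -0.323*log2(0.36) = 0.476080. H(P,Q) = 0.435891 + 0.476080 = 0.912

0.912 bits


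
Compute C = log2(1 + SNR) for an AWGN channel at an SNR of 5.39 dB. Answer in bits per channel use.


SNR_linear = 10^(5.39/10) = 3.4594; C = log2(1 + SNR_linear) = log2(1 + 3.4594) = 2.1568

2.1568 bits/channel use


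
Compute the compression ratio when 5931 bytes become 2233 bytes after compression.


Ratio = original / compressed = 5931 / 2233 = 2.6561

2.6561


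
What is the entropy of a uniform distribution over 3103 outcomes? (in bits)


H = log2(n) = log2(3103) = 11.5994

11.5994 bits


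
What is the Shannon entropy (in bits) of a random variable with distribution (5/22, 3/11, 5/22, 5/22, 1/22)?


H = -sum(p_i * log2(p_i)). Terms: -(5/22)*log2(5/22) = 0.485796; -(3/11)*log2(3/11) = 0.511219; -(5/22)*log2(5/22) = 0.485796; -(5/22)*log2(5/22) = 0.485796; -(1/22)*log2(1/22) = 0.202701. H = 0.485796 + 0.511219 + 0.485796 + 0.485796 + 0.202701 = 2.1713

2.1713 bits


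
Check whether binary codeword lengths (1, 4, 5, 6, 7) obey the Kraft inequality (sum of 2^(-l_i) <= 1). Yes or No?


Kraft sum = sum(2^(-l_i)) = 0.6172, need <= 1. Result: satisfied (a binary prefix-free code with these lengths exists)

Yes


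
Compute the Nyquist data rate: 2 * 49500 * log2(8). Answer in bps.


Rate = 2 * B * log2(M) = 2 * 49500 * 3.0 = 297000.0

297000.0 bps


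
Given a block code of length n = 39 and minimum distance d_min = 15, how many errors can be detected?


Detection capability = d_min - 1 = 15 - 1 = 14

14 errors


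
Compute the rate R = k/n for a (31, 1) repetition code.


Rate = k/n = 1/31

1/31


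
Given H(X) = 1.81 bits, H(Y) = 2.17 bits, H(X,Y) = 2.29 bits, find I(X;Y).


I(X;Y) = H(X) + H(Y) - H(X,Y) = 1.81 + 2.17 - 2.29 = 1.69

1.69 bits


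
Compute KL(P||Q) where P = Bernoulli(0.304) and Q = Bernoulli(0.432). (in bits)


KL = p*log2(p/q) + (1-p)*log2((1-p)/(1-q)) = 0.304*log2(0.304/0.432) + 0.696*log2(0.696/0.568) = 0.0499

0.0499 bits


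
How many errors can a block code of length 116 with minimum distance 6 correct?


Correction capability = floor((d-1)/2) = floor((6-1)/2) = 2

2 errors


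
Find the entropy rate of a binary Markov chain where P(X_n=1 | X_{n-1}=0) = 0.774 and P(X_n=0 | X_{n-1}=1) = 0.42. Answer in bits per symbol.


Stationary distribution: pi_0 = p10/(p01+p10) = 0.3518, pi_1 = 0.6482. Entropy rate H' = pi_0*H(p01) + pi_1*H(p10) = 0.3518*0.771 + 0.6482*0.9815 = 0.9074

0.9074 bits/symbol


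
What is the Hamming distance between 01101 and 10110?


Count differing positions: ^ ^ . ^ ^ = 4 differences

4


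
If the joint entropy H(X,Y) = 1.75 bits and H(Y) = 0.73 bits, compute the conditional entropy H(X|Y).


H(X|Y) = H(X,Y) - H(Y) = 1.75 - 0.73 = 1.02

1.02 bits


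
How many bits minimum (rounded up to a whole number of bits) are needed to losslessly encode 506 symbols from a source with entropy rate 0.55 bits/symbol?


Minimum bits >= n * H = 506 * 0.55 = 278.3, rounded up to a whole number of bits = 279

279 bits


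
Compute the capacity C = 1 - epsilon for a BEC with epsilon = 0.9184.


C = 1 - epsilon = 1 - 0.9184 = 0.0816

0.0816 bits


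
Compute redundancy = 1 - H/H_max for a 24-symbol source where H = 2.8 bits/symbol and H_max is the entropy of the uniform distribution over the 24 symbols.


H_max = log2(K) = log2(24) = 4.585 bits/symbol. Redundancy = 1 - H/H_max = 1 - 2.8/4.585 = 1 - 0.6107 = 0.3893

0.3893


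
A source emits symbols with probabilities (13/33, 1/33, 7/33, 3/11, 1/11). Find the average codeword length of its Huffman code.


Huffman construction (repeatedly merge the two least-probable nodes; each merge adds 1 bit to every symbol beneath it): 1/33 + 1/11 = 4/33; 4/33 + 7/33 = 1/3; 3/11 + 1/3 = 20/33; 13/33 + 20/33 = 1. Resulting codeword lengths (in the order the probabilities were given): (1, 4, 3, 2, 4). L_avg = sum(p_i * l_i) = 13/33*1 + 1/33*4 + 7/33*3 + 3/11*2 + 1/11*4 = 68/33 = 2.0606

2.0606 bits


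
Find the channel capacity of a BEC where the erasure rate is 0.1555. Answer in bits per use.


C = 1 - epsilon = 1 - 0.1555 = 0.8445

0.8445 bits


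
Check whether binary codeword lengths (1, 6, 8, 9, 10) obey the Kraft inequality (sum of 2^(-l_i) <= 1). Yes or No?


Kraft sum = sum(2^(-l_i)) = 0.5225, need <= 1. Result: satisfied (a binary prefix-free code with these lengths exists)

Yes


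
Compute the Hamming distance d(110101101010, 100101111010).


Count differing positions: . ^ . . . . . ^ . . . . = 2 differences

2


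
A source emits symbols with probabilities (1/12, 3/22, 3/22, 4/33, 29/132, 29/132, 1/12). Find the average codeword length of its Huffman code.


Huffman construction (repeatedly merge the two least-probable nodes; each merge adds 1 bit to every symbol beneath it): 1/12 + 1/12 = 1/6; 4/33 + 3/22 = 17/66; 3/22 + 1/6 = 10/33; 29/132 + 29/132 = 29/66; 17/66 + 10/33 = 37/66; 29/66 + 37/66 = 1. Resulting codeword lengths (in the order the probabilities were given): (4, 3, 3, 3, 2, 2, 4). L_avg = sum(p_i * l_i) = 1/12*4 + 3/22*3 + 3/22*3 + 4/33*3 + 29/132*2 + 29/132*2 + 1/12*4 = 30/11 = 2.7273

2.7273 bits


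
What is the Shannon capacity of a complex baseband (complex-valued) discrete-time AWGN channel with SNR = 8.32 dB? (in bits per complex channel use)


SNR_linear = 10^(8.32/10) = 6.792; C = log2(1 + SNR_linear) = log2(1 + 6.792) = 2.962

2.962 bits/channel use


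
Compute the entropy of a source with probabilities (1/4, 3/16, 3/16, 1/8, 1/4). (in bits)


H = -sum(p_i * log2(p_i)). Terms: -(1/4)*log2(1/4) = 0.500000; -(3/16)*log2(3/16) = 0.452820; -(3/16)*log2(3/16) = 0.452820; -(1/8)*log2(1/8) = 0.375000; -(1/4)*log2(1/4) = 0.500000. H = 0.500000 + 0.452820 + 0.452820 + 0.375000 + 0.500000 = 2.2806

2.2806 bits


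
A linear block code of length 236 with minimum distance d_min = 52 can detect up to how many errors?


Detection capability = d_min - 1 = 52 - 1 = 51

51 errors


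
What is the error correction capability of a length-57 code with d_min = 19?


Correction capability = floor((d-1)/2) = floor((19-1)/2) = 9

9 errors


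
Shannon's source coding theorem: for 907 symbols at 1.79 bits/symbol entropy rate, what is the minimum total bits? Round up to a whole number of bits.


Minimum bits >= n * H = 907 * 1.79 = 1623.53, rounded up to a whole number of bits = 1624

1624 bits


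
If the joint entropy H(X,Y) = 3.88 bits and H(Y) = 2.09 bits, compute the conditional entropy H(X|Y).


H(X|Y) = H(X,Y) - H(Y) = 3.88 - 2.09 = 1.79

1.79 bits


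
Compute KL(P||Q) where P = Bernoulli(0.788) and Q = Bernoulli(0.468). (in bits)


KL = p*log2(p/q) + (1-p)*log2((1-p)/(1-q)) = 0.788*log2(0.788/0.468) + 0.212*log2(0.212/0.532) = 0.3109

0.3109 bits


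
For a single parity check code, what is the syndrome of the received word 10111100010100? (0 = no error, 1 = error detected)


Syndrome = XOR of all bits = 1 XOR 0 XOR 1 XOR 1 XOR 1 XOR 1 XOR 0 XOR 0 XOR 0 XOR 1 XOR 0 XOR 1 XOR 0 XOR 0 = 1

1


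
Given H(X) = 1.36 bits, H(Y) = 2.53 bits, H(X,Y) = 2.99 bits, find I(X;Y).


I(X;Y) = H(X) + H(Y) - H(X,Y) = 1.36 + 2.53 - 2.99 = 0.9

0.9 bits


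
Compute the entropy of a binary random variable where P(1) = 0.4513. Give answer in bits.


H = -p*log2(p) - (1-p)*log2(1-p). -0.4513*log2(0.4513) = 0.518021; -0.5487*log2(0.5487) = 0.475125. H = 0.518021 + 0.475125 = 0.9931

0.9931 bits


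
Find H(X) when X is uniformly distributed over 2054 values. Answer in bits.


H = log2(n) = log2(2054) = 11.0042

11.0042 bits


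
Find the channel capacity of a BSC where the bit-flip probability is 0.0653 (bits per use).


H(p) = -p*log2(p) - (1-p)*log2(1-p) = -0.0653*log2(0.0653) - 0.9347*log2(0.9347) = 0.257071 + 0.091063 = 0.3481. C = 1 - H(p) = 1 - 0.3481 = 0.6519

0.6519 bits


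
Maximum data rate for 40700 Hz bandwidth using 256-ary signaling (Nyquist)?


Rate = 2 * B * log2(M) = 2 * 40700 * 8.0 = 651200.0

651200.0 bps


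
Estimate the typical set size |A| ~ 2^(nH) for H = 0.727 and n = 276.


log2|A_typical| = nH = 276 * 0.727 = 200.652, so |A_typical| ~ 2^200.652 = 2.525e+60

2.525e+60


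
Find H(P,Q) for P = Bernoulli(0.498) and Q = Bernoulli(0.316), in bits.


H(P,Q) = -p*log2(q) - (1-p)*log2(1-q). -0.498*log2(0.316) = 0.827678; -0.502*log2(0.684) = 0.275062. H(P,Q) = 0.827678 + 0.275062 = 1.1027

1.1027 bits


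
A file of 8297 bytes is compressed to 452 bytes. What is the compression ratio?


Ratio = original / compressed = 8297 / 452 = 18.3562

18.3562


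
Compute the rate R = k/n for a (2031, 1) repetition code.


Rate = k/n = 1/2031

1/2031


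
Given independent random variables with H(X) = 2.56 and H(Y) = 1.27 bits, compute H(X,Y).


For independent variables, H(X,Y) = H(X) + H(Y) = 2.56 + 1.27 = 3.83

3.83 bits


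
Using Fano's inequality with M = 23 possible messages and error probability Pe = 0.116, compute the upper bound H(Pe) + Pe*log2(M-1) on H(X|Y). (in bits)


H(Pe) = -Pe*log2(Pe) - (1-Pe)*log2(1-Pe) = -0.116*log2(0.116) - 0.884*log2(0.884) = 0.360505 + 0.157247 = 0.5178. Pe*log2(M-1) = 0.116*log2(22) = 0.517294. Bound = H(Pe) + Pe*log2(M-1) = 0.360505 + 0.157247 + 0.517294 = 1.035

1.035 bits
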